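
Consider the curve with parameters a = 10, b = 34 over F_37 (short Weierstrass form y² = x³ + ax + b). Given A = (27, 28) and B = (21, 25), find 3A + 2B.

First 3A:
Repeated addition: build up to 3A.
2A: tangent at (27, 28): λ = (3·27² + 10)/(2·28) ≡ 14/19. 19⁻¹ ≡ 2 (mod 37), so λ ≡ 14·2 ≡ 28.
  x = λ² - 27 - 27 = 784 - 54 ≡ 27; y = λ·(27 - 27) - 28 ≡ 9. → (27, 9)
3A: (27, 9) + (27, 28): same x and y₁ ≡ -y₂, so the sum is O.
3A = O.
Next 2B:
Repeated addition: build up to 2B.
2B: tangent at (21, 25): λ = (3·21² + 10)/(2·25) ≡ 1/13. 13⁻¹ ≡ 20 (mod 37), so λ ≡ 1·20 ≡ 20.
  x = λ² - 21 - 21 = 400 - 42 ≡ 25; y = λ·(21 - 25) - 25 ≡ 6. → (25, 6)
2B = (25, 6).
Finally 3A + 2B:
O + (25, 6) = (25, 6) (identity).

(25, 6)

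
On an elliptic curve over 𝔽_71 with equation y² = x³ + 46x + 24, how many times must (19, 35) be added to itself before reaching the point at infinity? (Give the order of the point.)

10

2P: tangent at (19, 35): λ = (3·19² + 46)/(2·35) ≡ 64/70. 70⁻¹ ≡ 70 (mod 71), so λ ≡ 64·70 ≡ 7.
  x = λ² - 19 - 19 = 49 - 38 ≡ 11; y = λ·(19 - 11) - 35 ≡ 21. → (11, 21)
3P: (11, 21) + (19, 35). λ = (35 - 21)/(19 - 11) ≡ 14/8 mod 71. 8⁻¹ ≡ 9 (mod 71), so λ ≡ 55.
  x = λ² - 11 - 19 = 3025 - 30 ≡ 13; y = λ·(11 - 13) - 21 ≡ 11. → (13, 11)
4P: (13, 11) + (19, 35). λ = (35 - 11)/(19 - 13) ≡ 24/6 mod 71. 6⁻¹ ≡ 12 (mod 71), so λ ≡ 4.
  x = λ² - 13 - 19 = 16 - 32 ≡ 55; y = λ·(13 - 55) - 11 ≡ 34. → (55, 34)
5P: (55, 34) + (19, 35). λ = (35 - 34)/(19 - 55) ≡ 1/35 mod 71. 35⁻¹ ≡ 69 (mod 71), so λ ≡ 69.
  x = λ² - 55 - 19 = 4761 - 74 ≡ 1; y = λ·(55 - 1) - 34 ≡ 0. → (1, 0)
6P: (1, 0) + (19, 35). λ = (35 - 0)/(19 - 1) ≡ 35/18 mod 71. 18⁻¹ ≡ 4 (mod 71), so λ ≡ 69.
  x = λ² - 1 - 19 = 4761 - 20 ≡ 55; y = λ·(1 - 55) - 0 ≡ 37. → (55, 37)
7P: (55, 37) + (19, 35). λ = (35 - 37)/(19 - 55) ≡ 69/35 mod 71. 35⁻¹ ≡ 69 (mod 71) since 35·69 = 2415 ≡ 1, so λ ≡ 4.
  x = λ² - 55 - 19 = 16 - 74 ≡ 13; y = λ·(55 - 13) - 37 ≡ 60. → (13, 60)
8P: (13, 60) + (19, 35). λ = (35 - 60)/(19 - 13) ≡ 46/6 mod 71. 6⁻¹ ≡ 12 (mod 71) since 6·12 = 72 ≡ 1, so λ ≡ 55.
  x = λ² - 13 - 19 = 3025 - 32 ≡ 11; y = λ·(13 - 11) - 60 ≡ 50. → (11, 50)
9P: (11, 50) + (19, 35). λ = (35 - 50)/(19 - 11) ≡ 56/8 mod 71. 8⁻¹ ≡ 9 (mod 71), so λ ≡ 7.
  x = λ² - 11 - 19 = 49 - 30 ≡ 19; y = λ·(11 - 19) - 50 ≡ 36. → (19, 36)
10P: (19, 36) + (19, 35): same x and y₁ ≡ -y₂, so the sum is the point at infinity.
10P = the point at infinity, so the order is 10.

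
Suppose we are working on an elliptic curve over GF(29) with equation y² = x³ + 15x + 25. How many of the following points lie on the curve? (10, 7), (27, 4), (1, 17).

1

(10, 7): 7² ≡ 20, rhs ≡ 15 → off.
(27, 4): 4² ≡ 16, rhs ≡ 16 → on.
(1, 17): 17² ≡ 28, rhs ≡ 12 → off.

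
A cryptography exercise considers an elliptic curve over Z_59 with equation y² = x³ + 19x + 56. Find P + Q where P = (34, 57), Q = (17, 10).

(34, 57) + (17, 10). λ = (10 - 57)/(17 - 34) ≡ 12/42 mod 59. 42⁻¹ ≡ 52 (mod 59) since 42·52 = 2184 ≡ 1, so λ ≡ 34.
  x = λ² - 34 - 17 = 1156 - 51 ≡ 43; y = λ·(34 - 43) - 57 ≡ 50. → (43, 50)

(43, 50)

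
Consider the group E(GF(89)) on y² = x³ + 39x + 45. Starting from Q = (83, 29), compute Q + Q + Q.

(4, 49)

Repeated addition: build up to 3Q.
2Q: tangent at (83, 29): λ = (3·83² + 39)/(2·29) ≡ 58/58. 58⁻¹ ≡ 66 (mod 89) since 58·66 = 3828 ≡ 1, so λ ≡ 58·66 ≡ 1.
  x = λ² - 83 - 83 = 1 - 166 ≡ 13; y = λ·(83 - 13) - 29 ≡ 41. → (13, 41)
3Q: (13, 41) + (83, 29). λ = (29 - 41)/(83 - 13) ≡ 77/70 mod 89. 70⁻¹ ≡ 14 (mod 89), so λ ≡ 10.
  x = λ² - 13 - 83 = 100 - 96 ≡ 4; y = λ·(13 - 4) - 41 ≡ 49. → (4, 49)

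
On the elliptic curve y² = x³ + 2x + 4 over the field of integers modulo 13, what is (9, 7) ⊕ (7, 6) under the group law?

(9, 7) + (7, 6). λ = (6 - 7)/(7 - 9) ≡ 12/11 mod 13. 11⁻¹ ≡ 6 (mod 13), so λ ≡ 7.
  x = λ² - 9 - 7 = 49 - 16 ≡ 7; y = λ·(9 - 7) - 7 ≡ 7. → (7, 7)

(7, 7)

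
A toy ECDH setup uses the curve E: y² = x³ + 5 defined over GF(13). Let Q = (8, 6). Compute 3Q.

Repeated addition: build up to 3Q.
2Q: tangent at (8, 6): λ = (3·8² + 0)/(2·6) ≡ 10/12. 12⁻¹ ≡ 12 (mod 13), so λ ≡ 10·12 ≡ 3.
  x = λ² - 8 - 8 = 9 - 16 ≡ 6; y = λ·(8 - 6) - 6 ≡ 0. → (6, 0)
3Q: (6, 0) + (8, 6). λ = (6 - 0)/(8 - 6) ≡ 6/2 mod 13. 2⁻¹ ≡ 7 (mod 13) since 2·7 = 14 ≡ 1, so λ ≡ 3.
  x = λ² - 6 - 8 = 9 - 14 ≡ 8; y = λ·(6 - 8) - 0 ≡ 7. → (8, 7)

(8, 7)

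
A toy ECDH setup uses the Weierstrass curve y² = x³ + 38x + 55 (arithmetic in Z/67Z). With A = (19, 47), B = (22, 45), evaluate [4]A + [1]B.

First 4A:
Double-and-add on 4 = (100)₂. Start with A = (19, 47) for the leading 1-bit.
double: tangent at (19, 47): λ = (3·19² + 38)/(2·47) ≡ 49/27. 27⁻¹ ≡ 5 (mod 67) since 27·5 = 135 ≡ 1, so λ ≡ 49·5 ≡ 44.
  x = λ² - 19 - 19 = 1936 - 38 ≡ 22; y = λ·(19 - 22) - 47 ≡ 22. → (22, 22)
double: tangent at (22, 22): λ = (3·22² + 38)/(2·22) ≡ 16/44. 44⁻¹ ≡ 32 (mod 67) since 44·32 = 1408 ≡ 1, so λ ≡ 16·32 ≡ 43.
  x = λ² - 22 - 22 = 1849 - 44 ≡ 63; y = λ·(22 - 63) - 22 ≡ 24. → (63, 24)
4A = (63, 24).
Finally 4A + B:
(63, 24) + (22, 45). λ = (45 - 24)/(22 - 63) ≡ 21/26 mod 67. 26⁻¹ ≡ 49 (mod 67), so λ ≡ 24.
  x = λ² - 63 - 22 = 576 - 85 ≡ 22; y = λ·(63 - 22) - 24 ≡ 22. → (22, 22)

(22, 22)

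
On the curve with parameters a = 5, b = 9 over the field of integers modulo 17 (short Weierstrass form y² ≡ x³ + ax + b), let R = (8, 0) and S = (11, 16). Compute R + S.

(0, 3)

(8, 0) + (11, 16). λ = (16 - 0)/(11 - 8) ≡ 16/3 mod 17. 3⁻¹ ≡ 6 (mod 17), so λ ≡ 11.
  x = λ² - 8 - 11 = 121 - 19 ≡ 0; y = λ·(8 - 0) - 0 ≡ 3. → (0, 3)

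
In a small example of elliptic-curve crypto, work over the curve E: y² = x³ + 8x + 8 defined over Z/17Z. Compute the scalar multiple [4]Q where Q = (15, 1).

(14, 12)

Double-and-add on 4 = (100)₂. Start with Q = (15, 1) for the leading 1-bit.
double: tangent at (15, 1): λ = (3·15² + 8)/(2·1) ≡ 3/2. 2⁻¹ ≡ 9 (mod 17), so λ ≡ 3·9 ≡ 10.
  x = λ² - 15 - 15 = 100 - 30 ≡ 2; y = λ·(15 - 2) - 1 ≡ 10. → (2, 10)
double: tangent at (2, 10): λ = (3·2² + 8)/(2·10) ≡ 3/3. 3⁻¹ ≡ 6 (mod 17) since 3·6 = 18 ≡ 1, so λ ≡ 3·6 ≡ 1.
  x = λ² - 2 - 2 = 1 - 4 ≡ 14; y = λ·(2 - 14) - 10 ≡ 12. → (14, 12)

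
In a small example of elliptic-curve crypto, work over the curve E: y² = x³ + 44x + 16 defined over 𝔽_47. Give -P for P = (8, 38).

(8, 9)

-(8, 38) = (8, -38 mod 47) = (8, 9).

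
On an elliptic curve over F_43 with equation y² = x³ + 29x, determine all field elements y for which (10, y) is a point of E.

0

x³ + 29x + 0 = 1290 ≡ 0 (mod 43).
Only y = 0 satisfies y² ≡ 0.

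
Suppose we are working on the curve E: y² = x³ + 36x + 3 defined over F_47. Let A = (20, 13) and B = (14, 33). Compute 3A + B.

First 3A:
Repeated addition: build up to 3A.
2A: tangent at (20, 13): λ = (3·20² + 36)/(2·13) ≡ 14/26. 26⁻¹ ≡ 38 (mod 47), so λ ≡ 14·38 ≡ 15.
  x = λ² - 20 - 20 = 225 - 40 ≡ 44; y = λ·(20 - 44) - 13 ≡ 3. → (44, 3)
3A: (44, 3) + (20, 13). λ = (13 - 3)/(20 - 44) ≡ 10/23 mod 47. 23⁻¹ ≡ 45 (mod 47), so λ ≡ 27.
  x = λ² - 44 - 20 = 729 - 64 ≡ 7; y = λ·(44 - 7) - 3 ≡ 9. → (7, 9)
3A = (7, 9).
Finally 3A + B:
(7, 9) + (14, 33). λ = (33 - 9)/(14 - 7) ≡ 24/7 mod 47. 7⁻¹ ≡ 27 (mod 47), so λ ≡ 37.
  x = λ² - 7 - 14 = 1369 - 21 ≡ 32; y = λ·(7 - 32) - 9 ≡ 6. → (32, 6)

(32, 6)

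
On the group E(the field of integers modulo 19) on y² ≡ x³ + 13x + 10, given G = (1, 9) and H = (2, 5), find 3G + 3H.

(13, 18)

First 3G:
Repeated addition: build up to 3G.
2G: tangent at (1, 9): λ = (3·1² + 13)/(2·9) ≡ 16/18. 18⁻¹ ≡ 18 (mod 19), so λ ≡ 16·18 ≡ 3.
  x = λ² - 1 - 1 = 9 - 2 ≡ 7; y = λ·(1 - 7) - 9 ≡ 11. → (7, 11)
3G: (7, 11) + (1, 9). λ = (9 - 11)/(1 - 7) ≡ 17/13 mod 19. 13⁻¹ ≡ 3 (mod 19) since 13·3 = 39 ≡ 1, so λ ≡ 13.
  x = λ² - 7 - 1 = 169 - 8 ≡ 9; y = λ·(7 - 9) - 11 ≡ 1. → (9, 1)
3G = (9, 1).
Next 3H:
Repeated addition: build up to 3H.
2H: tangent at (2, 5): λ = (3·2² + 13)/(2·5) ≡ 6/10. 10⁻¹ ≡ 2 (mod 19), so λ ≡ 6·2 ≡ 12.
  x = λ² - 2 - 2 = 144 - 4 ≡ 7; y = λ·(2 - 7) - 5 ≡ 11. → (7, 11)
3H: (7, 11) + (2, 5). λ = (5 - 11)/(2 - 7) ≡ 13/14 mod 19. 14⁻¹ ≡ 15 (mod 19) since 14·15 = 210 ≡ 1, so λ ≡ 5.
  x = λ² - 7 - 2 = 25 - 9 ≡ 16; y = λ·(7 - 16) - 11 ≡ 1. → (16, 1)
3H = (16, 1).
Finally 3G + 3H:
(9, 1) + (16, 1). λ = (1 - 1)/(16 - 9) ≡ 0/7 mod 19. 7⁻¹ ≡ 11 (mod 19) since 7·11 = 77 ≡ 1, so λ ≡ 0.
  x = λ² - 9 - 16 = 0 - 25 ≡ 13; y = λ·(9 - 13) - 1 ≡ 18. → (13, 18)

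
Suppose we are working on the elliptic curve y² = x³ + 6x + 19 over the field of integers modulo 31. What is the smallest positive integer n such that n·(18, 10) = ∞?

2P: tangent at (18, 10): λ = (3·18² + 6)/(2·10) ≡ 17/20. 20⁻¹ ≡ 14 (mod 31) since 20·14 = 280 ≡ 1, so λ ≡ 17·14 ≡ 21.
  x = λ² - 18 - 18 = 441 - 36 ≡ 2; y = λ·(18 - 2) - 10 ≡ 16. → (2, 16)
3P: (2, 16) + (18, 10). λ = (10 - 16)/(18 - 2) ≡ 25/16 mod 31. 16⁻¹ ≡ 2 (mod 31), so λ ≡ 19.
  x = λ² - 2 - 18 = 361 - 20 ≡ 0; y = λ·(2 - 0) - 16 ≡ 22. → (0, 22)
4P: (0, 22) + (18, 10). λ = (10 - 22)/(18 - 0) ≡ 19/18 mod 31. 18⁻¹ ≡ 19 (mod 31), so λ ≡ 20.
  x = λ² - 0 - 18 = 400 - 18 ≡ 10; y = λ·(0 - 10) - 22 ≡ 26. → (10, 26)
5P: (10, 26) + (18, 10). λ = (10 - 26)/(18 - 10) ≡ 15/8 mod 31. 8⁻¹ ≡ 4 (mod 31), so λ ≡ 29.
  x = λ² - 10 - 18 = 841 - 28 ≡ 7; y = λ·(10 - 7) - 26 ≡ 30. → (7, 30)
6P: (7, 30) + (18, 10). λ = (10 - 30)/(18 - 7) ≡ 11/11 mod 31. 11⁻¹ ≡ 17 (mod 31), so λ ≡ 1.
  x = λ² - 7 - 18 = 1 - 25 ≡ 7; y = λ·(7 - 7) - 30 ≡ 1. → (7, 1)
7P: (7, 1) + (18, 10). λ = (10 - 1)/(18 - 7) ≡ 9/11 mod 31. 11⁻¹ ≡ 17 (mod 31), so λ ≡ 29.
  x = λ² - 7 - 18 = 841 - 25 ≡ 10; y = λ·(7 - 10) - 1 ≡ 5. → (10, 5)
8P: (10, 5) + (18, 10). λ = (10 - 5)/(18 - 10) ≡ 5/8 mod 31. 8⁻¹ ≡ 4 (mod 31), so λ ≡ 20.
  x = λ² - 10 - 18 = 400 - 28 ≡ 0; y = λ·(10 - 0) - 5 ≡ 9. → (0, 9)
9P: (0, 9) + (18, 10). λ = (10 - 9)/(18 - 0) ≡ 1/18 mod 31. 18⁻¹ ≡ 19 (mod 31), so λ ≡ 19.
  x = λ² - 0 - 18 = 361 - 18 ≡ 2; y = λ·(0 - 2) - 9 ≡ 15. → (2, 15)
10P: (2, 15) + (18, 10). λ = (10 - 15)/(18 - 2) ≡ 26/16 mod 31. 16⁻¹ ≡ 2 (mod 31), so λ ≡ 21.
  x = λ² - 2 - 18 = 441 - 20 ≡ 18; y = λ·(2 - 18) - 15 ≡ 21. → (18, 21)
11P: (18, 21) + (18, 10): same x and y₁ ≡ -y₂, so the sum is ∞.
11P = ∞, so the order is 11.

11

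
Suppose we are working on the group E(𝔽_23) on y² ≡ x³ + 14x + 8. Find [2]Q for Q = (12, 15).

(3, 13)

tangent at (12, 15): λ = (3·12² + 14)/(2·15) ≡ 9/7. 7⁻¹ ≡ 10 (mod 23) since 7·10 = 70 ≡ 1, so λ ≡ 9·10 ≡ 21.
  x = λ² - 12 - 12 = 441 - 24 ≡ 3; y = λ·(12 - 3) - 15 ≡ 13. → (3, 13)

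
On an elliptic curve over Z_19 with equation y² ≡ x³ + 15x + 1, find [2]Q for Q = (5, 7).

tangent at (5, 7): λ = (3·5² + 15)/(2·7) ≡ 14/14. 14⁻¹ ≡ 15 (mod 19) since 14·15 = 210 ≡ 1, so λ ≡ 14·15 ≡ 1.
  x = λ² - 5 - 5 = 1 - 10 ≡ 10; y = λ·(5 - 10) - 7 ≡ 7. → (10, 7)

(10, 7)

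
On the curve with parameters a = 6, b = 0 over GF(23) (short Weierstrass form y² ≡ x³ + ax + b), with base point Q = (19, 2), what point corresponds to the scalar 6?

(12, 11)

Double-and-add on 6 = (110)₂. Start with Q = (19, 2) for the leading 1-bit.
double: tangent at (19, 2): λ = (3·19² + 6)/(2·2) ≡ 8/4. 4⁻¹ ≡ 6 (mod 23) since 4·6 = 24 ≡ 1, so λ ≡ 8·6 ≡ 2.
  x = λ² - 19 - 19 = 4 - 38 ≡ 12; y = λ·(19 - 12) - 2 ≡ 12. → (12, 12)
add Q: (12, 12) + (19, 2). λ = (2 - 12)/(19 - 12) ≡ 13/7 mod 23. 7⁻¹ ≡ 10 (mod 23), so λ ≡ 15.
  x = λ² - 12 - 19 = 225 - 31 ≡ 10; y = λ·(12 - 10) - 12 ≡ 18. → (10, 18)
double: tangent at (10, 18): λ = (3·10² + 6)/(2·18) ≡ 7/13. 13⁻¹ ≡ 16 (mod 23) since 13·16 = 208 ≡ 1, so λ ≡ 7·16 ≡ 20.
  x = λ² - 10 - 10 = 400 - 20 ≡ 12; y = λ·(10 - 12) - 18 ≡ 11. → (12, 11)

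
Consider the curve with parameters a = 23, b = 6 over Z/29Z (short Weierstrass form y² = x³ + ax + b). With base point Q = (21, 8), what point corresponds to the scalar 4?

Double-and-add on 4 = (100)₂. Start with Q = (21, 8) for the leading 1-bit.
double: tangent at (21, 8): λ = (3·21² + 23)/(2·8) ≡ 12/16. 16⁻¹ ≡ 20 (mod 29) since 16·20 = 320 ≡ 1, so λ ≡ 12·20 ≡ 8.
  x = λ² - 21 - 21 = 64 - 42 ≡ 22; y = λ·(21 - 22) - 8 ≡ 13. → (22, 13)
double: tangent at (22, 13): λ = (3·22² + 23)/(2·13) ≡ 25/26. 26⁻¹ ≡ 19 (mod 29) since 26·19 = 494 ≡ 1, so λ ≡ 25·19 ≡ 11.
  x = λ² - 22 - 22 = 121 - 44 ≡ 19; y = λ·(22 - 19) - 13 ≡ 20. → (19, 20)

(19, 20)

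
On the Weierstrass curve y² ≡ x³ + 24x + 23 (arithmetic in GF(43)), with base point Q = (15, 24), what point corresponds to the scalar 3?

(0, 25)

Repeated addition: build up to 3Q.
2Q: tangent at (15, 24): λ = (3·15² + 24)/(2·24) ≡ 11/5. 5⁻¹ ≡ 26 (mod 43), so λ ≡ 11·26 ≡ 28.
  x = λ² - 15 - 15 = 784 - 30 ≡ 23; y = λ·(15 - 23) - 24 ≡ 10. → (23, 10)
3Q: (23, 10) + (15, 24). λ = (24 - 10)/(15 - 23) ≡ 14/35 mod 43. 35⁻¹ ≡ 16 (mod 43) since 35·16 = 560 ≡ 1, so λ ≡ 9.
  x = λ² - 23 - 15 = 81 - 38 ≡ 0; y = λ·(23 - 0) - 10 ≡ 25. → (0, 25)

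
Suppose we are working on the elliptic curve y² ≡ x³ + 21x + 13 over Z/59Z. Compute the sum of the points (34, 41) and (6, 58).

(36, 15)

(34, 41) + (6, 58). λ = (58 - 41)/(6 - 34) ≡ 17/31 mod 59. 31⁻¹ ≡ 40 (mod 59) since 31·40 = 1240 ≡ 1, so λ ≡ 31.
  x = λ² - 34 - 6 = 961 - 40 ≡ 36; y = λ·(34 - 36) - 41 ≡ 15. → (36, 15)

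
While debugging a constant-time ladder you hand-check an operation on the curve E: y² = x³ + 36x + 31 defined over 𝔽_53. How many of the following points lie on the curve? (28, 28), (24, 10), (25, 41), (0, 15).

1

(28, 28): 28² ≡ 42, rhs ≡ 42 → on.
(24, 10): 10² ≡ 47, rhs ≡ 38 → off.
(25, 41): 41² ≡ 38, rhs ≡ 20 → off.
(0, 15): 15² ≡ 13, rhs ≡ 31 → off.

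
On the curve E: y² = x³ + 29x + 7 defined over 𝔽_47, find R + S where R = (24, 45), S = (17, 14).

(40, 5)

(24, 45) + (17, 14). λ = (14 - 45)/(17 - 24) ≡ 16/40 mod 47. 40⁻¹ ≡ 20 (mod 47), so λ ≡ 38.
  x = λ² - 24 - 17 = 1444 - 41 ≡ 40; y = λ·(24 - 40) - 45 ≡ 5. → (40, 5)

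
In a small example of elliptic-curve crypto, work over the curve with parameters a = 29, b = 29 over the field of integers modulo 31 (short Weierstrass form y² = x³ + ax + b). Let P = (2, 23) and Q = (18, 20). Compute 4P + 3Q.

First 4P:
Double-and-add on 4 = (100)₂. Start with P = (2, 23) for the leading 1-bit.
double: tangent at (2, 23): λ = (3·2² + 29)/(2·23) ≡ 10/15. 15⁻¹ ≡ 29 (mod 31) since 15·29 = 435 ≡ 1, so λ ≡ 10·29 ≡ 11.
  x = λ² - 2 - 2 = 121 - 4 ≡ 24; y = λ·(2 - 24) - 23 ≡ 14. → (24, 14)
double: tangent at (24, 14): λ = (3·24² + 29)/(2·14) ≡ 21/28. 28⁻¹ ≡ 10 (mod 31), so λ ≡ 21·10 ≡ 24.
  x = λ² - 24 - 24 = 576 - 48 ≡ 1; y = λ·(24 - 1) - 14 ≡ 11. → (1, 11)
4P = (1, 11).
Next 3Q:
Repeated addition: build up to 3Q.
2Q: tangent at (18, 20): λ = (3·18² + 29)/(2·20) ≡ 9/9. 9⁻¹ ≡ 7 (mod 31), so λ ≡ 9·7 ≡ 1.
  x = λ² - 18 - 18 = 1 - 36 ≡ 27; y = λ·(18 - 27) - 20 ≡ 2. → (27, 2)
3Q: (27, 2) + (18, 20). λ = (20 - 2)/(18 - 27) ≡ 18/22 mod 31. 22⁻¹ ≡ 24 (mod 31), so λ ≡ 29.
  x = λ² - 27 - 18 = 841 - 45 ≡ 21; y = λ·(27 - 21) - 2 ≡ 17. → (21, 17)
3Q = (21, 17).
Finally 4P + 3Q:
(1, 11) + (21, 17). λ = (17 - 11)/(21 - 1) ≡ 6/20 mod 31. 20⁻¹ ≡ 14 (mod 31), so λ ≡ 22.
  x = λ² - 1 - 21 = 484 - 22 ≡ 28; y = λ·(1 - 28) - 11 ≡ 15. → (28, 15)

(28, 15)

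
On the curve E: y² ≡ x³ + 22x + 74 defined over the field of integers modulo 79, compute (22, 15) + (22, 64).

The two points share x = 22 and their y-coordinates satisfy 15 + 64 ≡ 0 (mod 79), so they are inverses. Their sum is 𝒪.

O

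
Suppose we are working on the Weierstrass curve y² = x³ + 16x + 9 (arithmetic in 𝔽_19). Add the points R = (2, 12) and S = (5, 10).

(4, 2)

(2, 12) + (5, 10). λ = (10 - 12)/(5 - 2) ≡ 17/3 mod 19. 3⁻¹ ≡ 13 (mod 19) since 3·13 = 39 ≡ 1, so λ ≡ 12.
  x = λ² - 2 - 5 = 144 - 7 ≡ 4; y = λ·(2 - 4) - 12 ≡ 2. → (4, 2)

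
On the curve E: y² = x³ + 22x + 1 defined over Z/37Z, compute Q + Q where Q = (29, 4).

(17, 21)

tangent at (29, 4): λ = (3·29² + 22)/(2·4) ≡ 29/8. 8⁻¹ ≡ 14 (mod 37), so λ ≡ 29·14 ≡ 36.
  x = λ² - 29 - 29 = 1296 - 58 ≡ 17; y = λ·(29 - 17) - 4 ≡ 21. → (17, 21)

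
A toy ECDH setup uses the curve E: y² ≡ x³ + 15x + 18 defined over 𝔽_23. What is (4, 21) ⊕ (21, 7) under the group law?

(6, 5)

(4, 21) + (21, 7). λ = (7 - 21)/(21 - 4) ≡ 9/17 mod 23. 17⁻¹ ≡ 19 (mod 23) since 17·19 = 323 ≡ 1, so λ ≡ 10.
  x = λ² - 4 - 21 = 100 - 25 ≡ 6; y = λ·(4 - 6) - 21 ≡ 5. → (6, 5)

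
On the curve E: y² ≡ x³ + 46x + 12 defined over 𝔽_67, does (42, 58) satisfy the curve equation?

no

y² = 58² ≡ 14; x³ + 46x + 12 = 76032 ≡ 54 (mod 67). 14 ≠ 54.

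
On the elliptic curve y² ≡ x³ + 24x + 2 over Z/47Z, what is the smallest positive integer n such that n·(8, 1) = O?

2P: tangent at (8, 1): λ = (3·8² + 24)/(2·1) ≡ 28/2. 2⁻¹ ≡ 24 (mod 47), so λ ≡ 28·24 ≡ 14.
  x = λ² - 8 - 8 = 196 - 16 ≡ 39; y = λ·(8 - 39) - 1 ≡ 35. → (39, 35)
3P: (39, 35) + (8, 1). λ = (1 - 35)/(8 - 39) ≡ 13/16 mod 47. 16⁻¹ ≡ 3 (mod 47), so λ ≡ 39.
  x = λ² - 39 - 8 = 1521 - 47 ≡ 17; y = λ·(39 - 17) - 35 ≡ 24. → (17, 24)
4P: (17, 24) + (8, 1). λ = (1 - 24)/(8 - 17) ≡ 24/38 mod 47. 38⁻¹ ≡ 26 (mod 47), so λ ≡ 13.
  x = λ² - 17 - 8 = 169 - 25 ≡ 3; y = λ·(17 - 3) - 24 ≡ 17. → (3, 17)
5P: (3, 17) + (8, 1). λ = (1 - 17)/(8 - 3) ≡ 31/5 mod 47. 5⁻¹ ≡ 19 (mod 47), so λ ≡ 25.
  x = λ² - 3 - 8 = 625 - 11 ≡ 3; y = λ·(3 - 3) - 17 ≡ 30. → (3, 30)
6P: (3, 30) + (8, 1). λ = (1 - 30)/(8 - 3) ≡ 18/5 mod 47. 5⁻¹ ≡ 19 (mod 47), so λ ≡ 13.
  x = λ² - 3 - 8 = 169 - 11 ≡ 17; y = λ·(3 - 17) - 30 ≡ 23. → (17, 23)
7P: (17, 23) + (8, 1). λ = (1 - 23)/(8 - 17) ≡ 25/38 mod 47. 38⁻¹ ≡ 26 (mod 47), so λ ≡ 39.
  x = λ² - 17 - 8 = 1521 - 25 ≡ 39; y = λ·(17 - 39) - 23 ≡ 12. → (39, 12)
8P: (39, 12) + (8, 1). λ = (1 - 12)/(8 - 39) ≡ 36/16 mod 47. 16⁻¹ ≡ 3 (mod 47) since 16·3 = 48 ≡ 1, so λ ≡ 14.
  x = λ² - 39 - 8 = 196 - 47 ≡ 8; y = λ·(39 - 8) - 12 ≡ 46. → (8, 46)
9P: (8, 46) + (8, 1): same x and y₁ ≡ -y₂, so the sum is O.
9P = O, so the order is 9.

9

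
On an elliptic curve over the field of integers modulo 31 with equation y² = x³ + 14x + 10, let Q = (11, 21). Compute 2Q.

(11, 10)

tangent at (11, 21): λ = (3·11² + 14)/(2·21) ≡ 5/11. 11⁻¹ ≡ 17 (mod 31), so λ ≡ 5·17 ≡ 23.
  x = λ² - 11 - 11 = 529 - 22 ≡ 11; y = λ·(11 - 11) - 21 ≡ 10. → (11, 10)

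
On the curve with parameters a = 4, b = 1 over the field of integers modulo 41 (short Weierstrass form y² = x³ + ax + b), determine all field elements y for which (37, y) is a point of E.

x³ + 4x + 1 = 50802 ≡ 3 (mod 41).
3 is a non-residue mod 41; no y exists.

none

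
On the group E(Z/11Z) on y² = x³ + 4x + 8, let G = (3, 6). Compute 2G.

(9, 6)

tangent at (3, 6): λ = (3·3² + 4)/(2·6) ≡ 9/1. 1⁻¹ ≡ 1 (mod 11), so λ ≡ 9·1 ≡ 9.
  x = λ² - 3 - 3 = 81 - 6 ≡ 9; y = λ·(3 - 9) - 6 ≡ 6. → (9, 6)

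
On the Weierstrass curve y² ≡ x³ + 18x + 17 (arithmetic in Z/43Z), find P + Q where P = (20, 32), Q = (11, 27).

(20, 32) + (11, 27). λ = (27 - 32)/(11 - 20) ≡ 38/34 mod 43. 34⁻¹ ≡ 19 (mod 43) since 34·19 = 646 ≡ 1, so λ ≡ 34.
  x = λ² - 20 - 11 = 1156 - 31 ≡ 7; y = λ·(20 - 7) - 32 ≡ 23. → (7, 23)

(7, 23)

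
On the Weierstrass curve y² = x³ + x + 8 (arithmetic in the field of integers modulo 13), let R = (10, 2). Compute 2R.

tangent at (10, 2): λ = (3·10² + 1)/(2·2) ≡ 2/4. 4⁻¹ ≡ 10 (mod 13), so λ ≡ 2·10 ≡ 7.
  x = λ² - 10 - 10 = 49 - 20 ≡ 3; y = λ·(10 - 3) - 2 ≡ 8. → (3, 8)

(3, 8)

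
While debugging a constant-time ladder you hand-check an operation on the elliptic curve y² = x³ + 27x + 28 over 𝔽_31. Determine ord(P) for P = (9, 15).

11

2P: tangent at (9, 15): λ = (3·9² + 27)/(2·15) ≡ 22/30. 30⁻¹ ≡ 30 (mod 31) since 30·30 = 900 ≡ 1, so λ ≡ 22·30 ≡ 9.
  x = λ² - 9 - 9 = 81 - 18 ≡ 1; y = λ·(9 - 1) - 15 ≡ 26. → (1, 26)
3P: (1, 26) + (9, 15). λ = (15 - 26)/(9 - 1) ≡ 20/8 mod 31. 8⁻¹ ≡ 4 (mod 31), so λ ≡ 18.
  x = λ² - 1 - 9 = 324 - 10 ≡ 4; y = λ·(1 - 4) - 26 ≡ 13. → (4, 13)
4P: (4, 13) + (9, 15). λ = (15 - 13)/(9 - 4) ≡ 2/5 mod 31. 5⁻¹ ≡ 25 (mod 31), so λ ≡ 19.
  x = λ² - 4 - 9 = 361 - 13 ≡ 7; y = λ·(4 - 7) - 13 ≡ 23. → (7, 23)
5P: (7, 23) + (9, 15). λ = (15 - 23)/(9 - 7) ≡ 23/2 mod 31. 2⁻¹ ≡ 16 (mod 31) since 2·16 = 32 ≡ 1, so λ ≡ 27.
  x = λ² - 7 - 9 = 729 - 16 ≡ 0; y = λ·(7 - 0) - 23 ≡ 11. → (0, 11)
6P: (0, 11) + (9, 15). λ = (15 - 11)/(9 - 0) ≡ 4/9 mod 31. 9⁻¹ ≡ 7 (mod 31), so λ ≡ 28.
  x = λ² - 0 - 9 = 784 - 9 ≡ 0; y = λ·(0 - 0) - 11 ≡ 20. → (0, 20)
7P: (0, 20) + (9, 15). λ = (15 - 20)/(9 - 0) ≡ 26/9 mod 31. 9⁻¹ ≡ 7 (mod 31) since 9·7 = 63 ≡ 1, so λ ≡ 27.
  x = λ² - 0 - 9 = 729 - 9 ≡ 7; y = λ·(0 - 7) - 20 ≡ 8. → (7, 8)
8P: (7, 8) + (9, 15). λ = (15 - 8)/(9 - 7) ≡ 7/2 mod 31. 2⁻¹ ≡ 16 (mod 31), so λ ≡ 19.
  x = λ² - 7 - 9 = 361 - 16 ≡ 4; y = λ·(7 - 4) - 8 ≡ 18. → (4, 18)
9P: (4, 18) + (9, 15). λ = (15 - 18)/(9 - 4) ≡ 28/5 mod 31. 5⁻¹ ≡ 25 (mod 31), so λ ≡ 18.
  x = λ² - 4 - 9 = 324 - 13 ≡ 1; y = λ·(4 - 1) - 18 ≡ 5. → (1, 5)
10P: (1, 5) + (9, 15). λ = (15 - 5)/(9 - 1) ≡ 10/8 mod 31. 8⁻¹ ≡ 4 (mod 31), so λ ≡ 9.
  x = λ² - 1 - 9 = 81 - 10 ≡ 9; y = λ·(1 - 9) - 5 ≡ 16. → (9, 16)
11P: (9, 16) + (9, 15): same x and y₁ ≡ -y₂, so the sum is the point at infinity.
11P = the point at infinity, so the order is 11.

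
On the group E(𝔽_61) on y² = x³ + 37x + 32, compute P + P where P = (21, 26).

(23, 39)

tangent at (21, 26): λ = (3·21² + 37)/(2·26) ≡ 18/52. 52⁻¹ ≡ 27 (mod 61) since 52·27 = 1404 ≡ 1, so λ ≡ 18·27 ≡ 59.
  x = λ² - 21 - 21 = 3481 - 42 ≡ 23; y = λ·(21 - 23) - 26 ≡ 39. → (23, 39)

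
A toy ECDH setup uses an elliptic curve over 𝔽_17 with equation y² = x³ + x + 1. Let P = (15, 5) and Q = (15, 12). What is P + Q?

The two points share x = 15 and their y-coordinates satisfy 5 + 12 ≡ 0 (mod 17), so they are inverses. Their sum is ∞.

O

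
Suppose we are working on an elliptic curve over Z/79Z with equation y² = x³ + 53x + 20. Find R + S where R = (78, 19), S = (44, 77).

(78, 19) + (44, 77). λ = (77 - 19)/(44 - 78) ≡ 58/45 mod 79. 45⁻¹ ≡ 72 (mod 79), so λ ≡ 68.
  x = λ² - 78 - 44 = 4624 - 122 ≡ 78; y = λ·(78 - 78) - 19 ≡ 60. → (78, 60)

(78, 60)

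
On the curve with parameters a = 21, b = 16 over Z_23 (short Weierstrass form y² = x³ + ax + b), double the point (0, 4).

(13, 5)

tangent at (0, 4): λ = (3·0² + 21)/(2·4) ≡ 21/8. 8⁻¹ ≡ 3 (mod 23), so λ ≡ 21·3 ≡ 17.
  x = λ² - 0 - 0 = 289 - 0 ≡ 13; y = λ·(0 - 13) - 4 ≡ 5. → (13, 5)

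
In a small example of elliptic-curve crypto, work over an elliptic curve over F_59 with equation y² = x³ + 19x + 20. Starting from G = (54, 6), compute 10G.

(2, 19)

Repeated addition: build up to 10G.
2G: tangent at (54, 6): λ = (3·54² + 19)/(2·6) ≡ 35/12. 12⁻¹ ≡ 5 (mod 59), so λ ≡ 35·5 ≡ 57.
  x = λ² - 54 - 54 = 3249 - 108 ≡ 14; y = λ·(54 - 14) - 6 ≡ 32. → (14, 32)
3G: (14, 32) + (54, 6). λ = (6 - 32)/(54 - 14) ≡ 33/40 mod 59. 40⁻¹ ≡ 31 (mod 59), so λ ≡ 20.
  x = λ² - 14 - 54 = 400 - 68 ≡ 37; y = λ·(14 - 37) - 32 ≡ 39. → (37, 39)
4G: (37, 39) + (54, 6). λ = (6 - 39)/(54 - 37) ≡ 26/17 mod 59. 17⁻¹ ≡ 7 (mod 59), so λ ≡ 5.
  x = λ² - 37 - 54 = 25 - 91 ≡ 52; y = λ·(37 - 52) - 39 ≡ 4. → (52, 4)
5G: (52, 4) + (54, 6). λ = (6 - 4)/(54 - 52) ≡ 2/2 mod 59. 2⁻¹ ≡ 30 (mod 59), so λ ≡ 1.
  x = λ² - 52 - 54 = 1 - 106 ≡ 13; y = λ·(52 - 13) - 4 ≡ 35. → (13, 35)
6G: (13, 35) + (54, 6). λ = (6 - 35)/(54 - 13) ≡ 30/41 mod 59. 41⁻¹ ≡ 36 (mod 59) since 41·36 = 1476 ≡ 1, so λ ≡ 18.
  x = λ² - 13 - 54 = 324 - 67 ≡ 21; y = λ·(13 - 21) - 35 ≡ 57. → (21, 57)
7G: (21, 57) + (54, 6). λ = (6 - 57)/(54 - 21) ≡ 8/33 mod 59. 33⁻¹ ≡ 34 (mod 59), so λ ≡ 36.
  x = λ² - 21 - 54 = 1296 - 75 ≡ 41; y = λ·(21 - 41) - 57 ≡ 49. → (41, 49)
8G: (41, 49) + (54, 6). λ = (6 - 49)/(54 - 41) ≡ 16/13 mod 59. 13⁻¹ ≡ 50 (mod 59), so λ ≡ 33.
  x = λ² - 41 - 54 = 1089 - 95 ≡ 50; y = λ·(41 - 50) - 49 ≡ 8. → (50, 8)
9G: (50, 8) + (54, 6). λ = (6 - 8)/(54 - 50) ≡ 57/4 mod 59. 4⁻¹ ≡ 15 (mod 59) since 4·15 = 60 ≡ 1, so λ ≡ 29.
  x = λ² - 50 - 54 = 841 - 104 ≡ 29; y = λ·(50 - 29) - 8 ≡ 11. → (29, 11)
10G: (29, 11) + (54, 6). λ = (6 - 11)/(54 - 29) ≡ 54/25 mod 59. 25⁻¹ ≡ 26 (mod 59), so λ ≡ 47.
  x = λ² - 29 - 54 = 2209 - 83 ≡ 2; y = λ·(29 - 2) - 11 ≡ 19. → (2, 19)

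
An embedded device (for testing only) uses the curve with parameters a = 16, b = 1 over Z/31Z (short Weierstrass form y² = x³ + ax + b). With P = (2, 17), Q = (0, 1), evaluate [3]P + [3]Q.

(17, 3)

First 3P:
Repeated addition: build up to 3P.
2P: tangent at (2, 17): λ = (3·2² + 16)/(2·17) ≡ 28/3. 3⁻¹ ≡ 21 (mod 31) since 3·21 = 63 ≡ 1, so λ ≡ 28·21 ≡ 30.
  x = λ² - 2 - 2 = 900 - 4 ≡ 28; y = λ·(2 - 28) - 17 ≡ 9. → (28, 9)
3P: (28, 9) + (2, 17). λ = (17 - 9)/(2 - 28) ≡ 8/5 mod 31. 5⁻¹ ≡ 25 (mod 31), so λ ≡ 14.
  x = λ² - 28 - 2 = 196 - 30 ≡ 11; y = λ·(28 - 11) - 9 ≡ 12. → (11, 12)
3P = (11, 12).
Next 3Q:
Repeated addition: build up to 3Q.
2Q: tangent at (0, 1): λ = (3·0² + 16)/(2·1) ≡ 16/2. 2⁻¹ ≡ 16 (mod 31) since 2·16 = 32 ≡ 1, so λ ≡ 16·16 ≡ 8.
  x = λ² - 0 - 0 = 64 - 0 ≡ 2; y = λ·(0 - 2) - 1 ≡ 14. → (2, 14)
3Q: (2, 14) + (0, 1). λ = (1 - 14)/(0 - 2) ≡ 18/29 mod 31. 29⁻¹ ≡ 15 (mod 31), so λ ≡ 22.
  x = λ² - 2 - 0 = 484 - 2 ≡ 17; y = λ·(2 - 17) - 14 ≡ 28. → (17, 28)
3Q = (17, 28).
Finally 3P + 3Q:
(11, 12) + (17, 28). λ = (28 - 12)/(17 - 11) ≡ 16/6 mod 31. 6⁻¹ ≡ 26 (mod 31) since 6·26 = 156 ≡ 1, so λ ≡ 13.
  x = λ² - 11 - 17 = 169 - 28 ≡ 17; y = λ·(11 - 17) - 12 ≡ 3. → (17, 3)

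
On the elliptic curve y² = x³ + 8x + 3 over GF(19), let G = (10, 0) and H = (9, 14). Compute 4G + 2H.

(8, 16)

First 4G:
Double-and-add on 4 = (100)₂. Start with G = (10, 0) for the leading 1-bit.
double: (10, 0) + (10, 0): same x and y₁ ≡ -y₂, so the sum is 𝒪.
double: 𝒪 + 𝒪 = 𝒪 (identity).
4G = 𝒪.
Next 2H:
Repeated addition: build up to 2H.
2H: tangent at (9, 14): λ = (3·9² + 8)/(2·14) ≡ 4/9. 9⁻¹ ≡ 17 (mod 19), so λ ≡ 4·17 ≡ 11.
  x = λ² - 9 - 9 = 121 - 18 ≡ 8; y = λ·(9 - 8) - 14 ≡ 16. → (8, 16)
2H = (8, 16).
Finally 4G + 2H:
𝒪 + (8, 16) = (8, 16) (identity).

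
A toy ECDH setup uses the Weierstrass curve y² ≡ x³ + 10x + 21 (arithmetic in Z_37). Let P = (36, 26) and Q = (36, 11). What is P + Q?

The two points share x = 36 and their y-coordinates satisfy 26 + 11 ≡ 0 (mod 37), so they are inverses. Their sum is ∞.

O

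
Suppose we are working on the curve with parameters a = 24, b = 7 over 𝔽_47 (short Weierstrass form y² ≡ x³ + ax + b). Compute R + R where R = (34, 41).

tangent at (34, 41): λ = (3·34² + 24)/(2·41) ≡ 14/35. 35⁻¹ ≡ 43 (mod 47), so λ ≡ 14·43 ≡ 38.
  x = λ² - 34 - 34 = 1444 - 68 ≡ 13; y = λ·(34 - 13) - 41 ≡ 5. → (13, 5)

(13, 5)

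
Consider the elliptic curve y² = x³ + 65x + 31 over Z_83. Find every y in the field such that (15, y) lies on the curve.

x³ + 65x + 31 = 4381 ≡ 65 (mod 83).
Square roots of 65 mod 83: 27 and 56 (since 27² = 729 ≡ 65).

27, 56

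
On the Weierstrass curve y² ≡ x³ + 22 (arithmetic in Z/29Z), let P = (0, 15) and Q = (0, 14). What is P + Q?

The two points share x = 0 and their y-coordinates satisfy 15 + 14 ≡ 0 (mod 29), so they are inverses. Their sum is ∞.

O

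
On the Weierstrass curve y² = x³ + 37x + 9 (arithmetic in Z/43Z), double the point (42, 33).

tangent at (42, 33): λ = (3·42² + 37)/(2·33) ≡ 40/23. 23⁻¹ ≡ 15 (mod 43), so λ ≡ 40·15 ≡ 41.
  x = λ² - 42 - 42 = 1681 - 84 ≡ 6; y = λ·(42 - 6) - 33 ≡ 24. → (6, 24)

(6, 24)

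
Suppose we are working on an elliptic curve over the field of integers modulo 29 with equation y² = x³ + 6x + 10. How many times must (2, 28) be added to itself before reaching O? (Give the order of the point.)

6

2P: tangent at (2, 28): λ = (3·2² + 6)/(2·28) ≡ 18/27. 27⁻¹ ≡ 14 (mod 29), so λ ≡ 18·14 ≡ 20.
  x = λ² - 2 - 2 = 400 - 4 ≡ 19; y = λ·(2 - 19) - 28 ≡ 9. → (19, 9)
3P: (19, 9) + (2, 28). λ = (28 - 9)/(2 - 19) ≡ 19/12 mod 29. 12⁻¹ ≡ 17 (mod 29), so λ ≡ 4.
  x = λ² - 19 - 2 = 16 - 21 ≡ 24; y = λ·(19 - 24) - 9 ≡ 0. → (24, 0)
4P: (24, 0) + (2, 28). λ = (28 - 0)/(2 - 24) ≡ 28/7 mod 29. 7⁻¹ ≡ 25 (mod 29) since 7·25 = 175 ≡ 1, so λ ≡ 4.
  x = λ² - 24 - 2 = 16 - 26 ≡ 19; y = λ·(24 - 19) - 0 ≡ 20. → (19, 20)
5P: (19, 20) + (2, 28). λ = (28 - 20)/(2 - 19) ≡ 8/12 mod 29. 12⁻¹ ≡ 17 (mod 29) since 12·17 = 204 ≡ 1, so λ ≡ 20.
  x = λ² - 19 - 2 = 400 - 21 ≡ 2; y = λ·(19 - 2) - 20 ≡ 1. → (2, 1)
6P: (2, 1) + (2, 28): same x and y₁ ≡ -y₂, so the sum is O.
6P = O, so the order is 6.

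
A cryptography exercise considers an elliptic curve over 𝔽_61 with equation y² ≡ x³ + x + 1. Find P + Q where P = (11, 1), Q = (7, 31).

(11, 1) + (7, 31). λ = (31 - 1)/(7 - 11) ≡ 30/57 mod 61. 57⁻¹ ≡ 15 (mod 61), so λ ≡ 23.
  x = λ² - 11 - 7 = 529 - 18 ≡ 23; y = λ·(11 - 23) - 1 ≡ 28. → (23, 28)

(23, 28)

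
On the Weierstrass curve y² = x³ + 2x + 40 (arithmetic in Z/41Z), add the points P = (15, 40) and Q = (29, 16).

(15, 40) + (29, 16). λ = (16 - 40)/(29 - 15) ≡ 17/14 mod 41. 14⁻¹ ≡ 3 (mod 41), so λ ≡ 10.
  x = λ² - 15 - 29 = 100 - 44 ≡ 15; y = λ·(15 - 15) - 40 ≡ 1. → (15, 1)

(15, 1)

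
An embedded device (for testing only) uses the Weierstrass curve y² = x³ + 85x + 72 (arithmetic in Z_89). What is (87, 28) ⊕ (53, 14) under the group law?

(20, 31)

(87, 28) + (53, 14). λ = (14 - 28)/(53 - 87) ≡ 75/55 mod 89. 55⁻¹ ≡ 34 (mod 89), so λ ≡ 58.
  x = λ² - 87 - 53 = 3364 - 140 ≡ 20; y = λ·(87 - 20) - 28 ≡ 31. → (20, 31)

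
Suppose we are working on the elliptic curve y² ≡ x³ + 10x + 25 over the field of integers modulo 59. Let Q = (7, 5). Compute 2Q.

(49, 20)

tangent at (7, 5): λ = (3·7² + 10)/(2·5) ≡ 39/10. 10⁻¹ ≡ 6 (mod 59), so λ ≡ 39·6 ≡ 57.
  x = λ² - 7 - 7 = 3249 - 14 ≡ 49; y = λ·(7 - 49) - 5 ≡ 20. → (49, 20)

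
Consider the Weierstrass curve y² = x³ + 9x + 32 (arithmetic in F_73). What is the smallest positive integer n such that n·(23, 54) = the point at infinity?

8

2P: tangent at (23, 54): λ = (3·23² + 9)/(2·54) ≡ 63/35. 35⁻¹ ≡ 48 (mod 73) since 35·48 = 1680 ≡ 1, so λ ≡ 63·48 ≡ 31.
  x = λ² - 23 - 23 = 961 - 46 ≡ 39; y = λ·(23 - 39) - 54 ≡ 34. → (39, 34)
3P: (39, 34) + (23, 54). λ = (54 - 34)/(23 - 39) ≡ 20/57 mod 73. 57⁻¹ ≡ 41 (mod 73), so λ ≡ 17.
  x = λ² - 39 - 23 = 289 - 62 ≡ 8; y = λ·(39 - 8) - 34 ≡ 55. → (8, 55)
4P: (8, 55) + (23, 54). λ = (54 - 55)/(23 - 8) ≡ 72/15 mod 73. 15⁻¹ ≡ 39 (mod 73), so λ ≡ 34.
  x = λ² - 8 - 23 = 1156 - 31 ≡ 30; y = λ·(8 - 30) - 55 ≡ 0. → (30, 0)
5P: (30, 0) + (23, 54). λ = (54 - 0)/(23 - 30) ≡ 54/66 mod 73. 66⁻¹ ≡ 52 (mod 73), so λ ≡ 34.
  x = λ² - 30 - 23 = 1156 - 53 ≡ 8; y = λ·(30 - 8) - 0 ≡ 18. → (8, 18)
6P: (8, 18) + (23, 54). λ = (54 - 18)/(23 - 8) ≡ 36/15 mod 73. 15⁻¹ ≡ 39 (mod 73) since 15·39 = 585 ≡ 1, so λ ≡ 17.
  x = λ² - 8 - 23 = 289 - 31 ≡ 39; y = λ·(8 - 39) - 18 ≡ 39. → (39, 39)
7P: (39, 39) + (23, 54). λ = (54 - 39)/(23 - 39) ≡ 15/57 mod 73. 57⁻¹ ≡ 41 (mod 73), so λ ≡ 31.
  x = λ² - 39 - 23 = 961 - 62 ≡ 23; y = λ·(39 - 23) - 39 ≡ 19. → (23, 19)
8P: (23, 19) + (23, 54): same x and y₁ ≡ -y₂, so the sum is the point at infinity.
8P = the point at infinity, so the order is 8.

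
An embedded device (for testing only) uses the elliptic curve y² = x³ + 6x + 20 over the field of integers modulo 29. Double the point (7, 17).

(28, 19)

tangent at (7, 17): λ = (3·7² + 6)/(2·17) ≡ 8/5. 5⁻¹ ≡ 6 (mod 29) since 5·6 = 30 ≡ 1, so λ ≡ 8·6 ≡ 19.
  x = λ² - 7 - 7 = 361 - 14 ≡ 28; y = λ·(7 - 28) - 17 ≡ 19. → (28, 19)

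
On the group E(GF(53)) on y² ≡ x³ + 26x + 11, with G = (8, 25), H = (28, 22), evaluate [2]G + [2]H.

(17, 38)

First 2G:
Repeated addition: build up to 2G.
2G: tangent at (8, 25): λ = (3·8² + 26)/(2·25) ≡ 6/50. 50⁻¹ ≡ 35 (mod 53), so λ ≡ 6·35 ≡ 51.
  x = λ² - 8 - 8 = 2601 - 16 ≡ 41; y = λ·(8 - 41) - 25 ≡ 41. → (41, 41)
2G = (41, 41).
Next 2H:
Repeated addition: build up to 2H.
2H: tangent at (28, 22): λ = (3·28² + 26)/(2·22) ≡ 46/44. 44⁻¹ ≡ 47 (mod 53), so λ ≡ 46·47 ≡ 42.
  x = λ² - 28 - 28 = 1764 - 56 ≡ 12; y = λ·(28 - 12) - 22 ≡ 14. → (12, 14)
2H = (12, 14).
Finally 2G + 2H:
(41, 41) + (12, 14). λ = (14 - 41)/(12 - 41) ≡ 26/24 mod 53. 24⁻¹ ≡ 42 (mod 53) since 24·42 = 1008 ≡ 1, so λ ≡ 32.
  x = λ² - 41 - 12 = 1024 - 53 ≡ 17; y = λ·(41 - 17) - 41 ≡ 38. → (17, 38)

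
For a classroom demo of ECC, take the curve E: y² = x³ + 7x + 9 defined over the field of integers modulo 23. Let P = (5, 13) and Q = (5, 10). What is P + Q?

O

The two points share x = 5 and their y-coordinates satisfy 13 + 10 ≡ 0 (mod 23), so they are inverses. Their sum is O.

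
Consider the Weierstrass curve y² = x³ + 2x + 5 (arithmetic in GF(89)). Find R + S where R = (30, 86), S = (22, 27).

(30, 86) + (22, 27). λ = (27 - 86)/(22 - 30) ≡ 30/81 mod 89. 81⁻¹ ≡ 11 (mod 89) since 81·11 = 891 ≡ 1, so λ ≡ 63.
  x = λ² - 30 - 22 = 3969 - 52 ≡ 1; y = λ·(30 - 1) - 86 ≡ 50. → (1, 50)

(1, 50)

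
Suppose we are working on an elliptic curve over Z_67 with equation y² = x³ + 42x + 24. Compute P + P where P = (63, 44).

tangent at (63, 44): λ = (3·63² + 42)/(2·44) ≡ 23/21. 21⁻¹ ≡ 16 (mod 67) since 21·16 = 336 ≡ 1, so λ ≡ 23·16 ≡ 33.
  x = λ² - 63 - 63 = 1089 - 126 ≡ 25; y = λ·(63 - 25) - 44 ≡ 4. → (25, 4)

(25, 4)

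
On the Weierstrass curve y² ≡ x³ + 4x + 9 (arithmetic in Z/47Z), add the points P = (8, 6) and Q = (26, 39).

(2, 5)

(8, 6) + (26, 39). λ = (39 - 6)/(26 - 8) ≡ 33/18 mod 47. 18⁻¹ ≡ 34 (mod 47) since 18·34 = 612 ≡ 1, so λ ≡ 41.
  x = λ² - 8 - 26 = 1681 - 34 ≡ 2; y = λ·(8 - 2) - 6 ≡ 5. → (2, 5)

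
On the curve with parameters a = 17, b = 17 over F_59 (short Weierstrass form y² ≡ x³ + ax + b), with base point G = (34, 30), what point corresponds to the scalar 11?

Repeated addition: build up to 11G.
2G: tangent at (34, 30): λ = (3·34² + 17)/(2·30) ≡ 4/1. 1⁻¹ ≡ 1 (mod 59) since 1·1 = 1 ≡ 1, so λ ≡ 4·1 ≡ 4.
  x = λ² - 34 - 34 = 16 - 68 ≡ 7; y = λ·(34 - 7) - 30 ≡ 19. → (7, 19)
3G: (7, 19) + (34, 30). λ = (30 - 19)/(34 - 7) ≡ 11/27 mod 59. 27⁻¹ ≡ 35 (mod 59) since 27·35 = 945 ≡ 1, so λ ≡ 31.
  x = λ² - 7 - 34 = 961 - 41 ≡ 35; y = λ·(7 - 35) - 19 ≡ 57. → (35, 57)
4G: (35, 57) + (34, 30). λ = (30 - 57)/(34 - 35) ≡ 32/58 mod 59. 58⁻¹ ≡ 58 (mod 59), so λ ≡ 27.
  x = λ² - 35 - 34 = 729 - 69 ≡ 11; y = λ·(35 - 11) - 57 ≡ 1. → (11, 1)
5G: (11, 1) + (34, 30). λ = (30 - 1)/(34 - 11) ≡ 29/23 mod 59. 23⁻¹ ≡ 18 (mod 59), so λ ≡ 50.
  x = λ² - 11 - 34 = 2500 - 45 ≡ 36; y = λ·(11 - 36) - 1 ≡ 47. → (36, 47)
6G: (36, 47) + (34, 30). λ = (30 - 47)/(34 - 36) ≡ 42/57 mod 59. 57⁻¹ ≡ 29 (mod 59) since 57·29 = 1653 ≡ 1, so λ ≡ 38.
  x = λ² - 36 - 34 = 1444 - 70 ≡ 17; y = λ·(36 - 17) - 47 ≡ 26. → (17, 26)
7G: (17, 26) + (34, 30). λ = (30 - 26)/(34 - 17) ≡ 4/17 mod 59. 17⁻¹ ≡ 7 (mod 59), so λ ≡ 28.
  x = λ² - 17 - 34 = 784 - 51 ≡ 25; y = λ·(17 - 25) - 26 ≡ 45. → (25, 45)
8G: (25, 45) + (34, 30). λ = (30 - 45)/(34 - 25) ≡ 44/9 mod 59. 9⁻¹ ≡ 46 (mod 59), so λ ≡ 18.
  x = λ² - 25 - 34 = 324 - 59 ≡ 29; y = λ·(25 - 29) - 45 ≡ 1. → (29, 1)
9G: (29, 1) + (34, 30). λ = (30 - 1)/(34 - 29) ≡ 29/5 mod 59. 5⁻¹ ≡ 12 (mod 59), so λ ≡ 53.
  x = λ² - 29 - 34 = 2809 - 63 ≡ 32; y = λ·(29 - 32) - 1 ≡ 17. → (32, 17)
10G: (32, 17) + (34, 30). λ = (30 - 17)/(34 - 32) ≡ 13/2 mod 59. 2⁻¹ ≡ 30 (mod 59), so λ ≡ 36.
  x = λ² - 32 - 34 = 1296 - 66 ≡ 50; y = λ·(32 - 50) - 17 ≡ 43. → (50, 43)
11G: (50, 43) + (34, 30). λ = (30 - 43)/(34 - 50) ≡ 46/43 mod 59. 43⁻¹ ≡ 11 (mod 59) since 43·11 = 473 ≡ 1, so λ ≡ 34.
  x = λ² - 50 - 34 = 1156 - 84 ≡ 10; y = λ·(50 - 10) - 43 ≡ 19. → (10, 19)

(10, 19)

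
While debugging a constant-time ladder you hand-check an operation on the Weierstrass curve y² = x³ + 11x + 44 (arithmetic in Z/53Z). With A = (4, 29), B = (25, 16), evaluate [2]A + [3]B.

First 2A:
Repeated addition: build up to 2A.
2A: tangent at (4, 29): λ = (3·4² + 11)/(2·29) ≡ 6/5. 5⁻¹ ≡ 32 (mod 53), so λ ≡ 6·32 ≡ 33.
  x = λ² - 4 - 4 = 1089 - 8 ≡ 21; y = λ·(4 - 21) - 29 ≡ 46. → (21, 46)
2A = (21, 46).
Next 3B:
Repeated addition: build up to 3B.
2B: tangent at (25, 16): λ = (3·25² + 11)/(2·16) ≡ 31/32. 32⁻¹ ≡ 5 (mod 53) since 32·5 = 160 ≡ 1, so λ ≡ 31·5 ≡ 49.
  x = λ² - 25 - 25 = 2401 - 50 ≡ 19; y = λ·(25 - 19) - 16 ≡ 13. → (19, 13)
3B: (19, 13) + (25, 16). λ = (16 - 13)/(25 - 19) ≡ 3/6 mod 53. 6⁻¹ ≡ 9 (mod 53), so λ ≡ 27.
  x = λ² - 19 - 25 = 729 - 44 ≡ 49; y = λ·(19 - 49) - 13 ≡ 25. → (49, 25)
3B = (49, 25).
Finally 2A + 3B:
(21, 46) + (49, 25). λ = (25 - 46)/(49 - 21) ≡ 32/28 mod 53. 28⁻¹ ≡ 36 (mod 53), so λ ≡ 39.
  x = λ² - 21 - 49 = 1521 - 70 ≡ 20; y = λ·(21 - 20) - 46 ≡ 46. → (20, 46)

(20, 46)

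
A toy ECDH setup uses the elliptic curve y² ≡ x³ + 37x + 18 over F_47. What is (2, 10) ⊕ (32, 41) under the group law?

(16, 10)

(2, 10) + (32, 41). λ = (41 - 10)/(32 - 2) ≡ 31/30 mod 47. 30⁻¹ ≡ 11 (mod 47), so λ ≡ 12.
  x = λ² - 2 - 32 = 144 - 34 ≡ 16; y = λ·(2 - 16) - 10 ≡ 10. → (16, 10)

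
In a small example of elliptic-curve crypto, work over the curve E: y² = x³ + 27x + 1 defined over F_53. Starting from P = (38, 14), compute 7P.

Double-and-add on 7 = (111)₂. Start with P = (38, 14) for the leading 1-bit.
double: tangent at (38, 14): λ = (3·38² + 27)/(2·14) ≡ 13/28. 28⁻¹ ≡ 36 (mod 53) since 28·36 = 1008 ≡ 1, so λ ≡ 13·36 ≡ 44.
  x = λ² - 38 - 38 = 1936 - 76 ≡ 5; y = λ·(38 - 5) - 14 ≡ 7. → (5, 7)
add P: (5, 7) + (38, 14). λ = (14 - 7)/(38 - 5) ≡ 7/33 mod 53. 33⁻¹ ≡ 45 (mod 53) since 33·45 = 1485 ≡ 1, so λ ≡ 50.
  x = λ² - 5 - 38 = 2500 - 43 ≡ 19; y = λ·(5 - 19) - 7 ≡ 35. → (19, 35)
double: tangent at (19, 35): λ = (3·19² + 27)/(2·35) ≡ 50/17. 17⁻¹ ≡ 25 (mod 53), so λ ≡ 50·25 ≡ 31.
  x = λ² - 19 - 19 = 961 - 38 ≡ 22; y = λ·(19 - 22) - 35 ≡ 31. → (22, 31)
add P: (22, 31) + (38, 14). λ = (14 - 31)/(38 - 22) ≡ 36/16 mod 53. 16⁻¹ ≡ 10 (mod 53), so λ ≡ 42.
  x = λ² - 22 - 38 = 1764 - 60 ≡ 8; y = λ·(22 - 8) - 31 ≡ 27. → (8, 27)

(8, 27)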